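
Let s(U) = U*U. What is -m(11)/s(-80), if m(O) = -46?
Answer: 23/3200 ≈ 0.0071875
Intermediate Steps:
s(U) = U²
-m(11)/s(-80) = -(-46)/((-80)²) = -(-46)/6400 = -1*(-23/3200) = 23/3200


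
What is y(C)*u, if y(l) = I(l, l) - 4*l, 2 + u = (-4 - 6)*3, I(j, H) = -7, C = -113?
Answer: -14240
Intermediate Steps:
u = -32 (u = -2 + (-4 - 6)*3 = -2 - 10*3 = -2 - 30 = -32)
y(l) = -7 - 4*l
y(C)*u = (-7 - 4*(-113))*(-32) = (-7 + 452)*(-32) = 445*(-32) = -14240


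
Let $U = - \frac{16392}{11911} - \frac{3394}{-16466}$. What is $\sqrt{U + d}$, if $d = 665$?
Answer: $\frac{\sqrt{6383656349779277338}}{98063263} \approx 25.765$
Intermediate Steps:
$U = - \frac{114742369}{98063263}$ ($U = \left(-16392\right) \frac{1}{11911} - - \frac{1697}{8233} = - \frac{16392}{11911} + \frac{1697}{8233} = - \frac{114742369}{98063263} \approx -1.1701$)
$\sqrt{U + d} = \sqrt{- \frac{114742369}{98063263} + 665} = \sqrt{\frac{65097327526}{98063263}} = \frac{\sqrt{6383656349779277338}}{98063263}$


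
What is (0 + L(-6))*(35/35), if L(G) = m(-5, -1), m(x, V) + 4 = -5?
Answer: -9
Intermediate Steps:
m(x, V) = -9 (m(x, V) = -4 - 5 = -9)
L(G) = -9
(0 + L(-6))*(35/35) = (0 - 9)*(35/35) = -315/35 = -9*1 = -9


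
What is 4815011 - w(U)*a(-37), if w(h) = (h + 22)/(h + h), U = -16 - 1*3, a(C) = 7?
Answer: 182970439/38 ≈ 4.8150e+6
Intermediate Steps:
U = -19 (U = -16 - 3 = -19)
w(h) = (22 + h)/(2*h) (w(h) = (22 + h)/((2*h)) = (22 + h)*(1/(2*h)) = (22 + h)/(2*h))
4815011 - w(U)*a(-37) = 4815011 - (½)*(22 - 19)/(-19)*7 = 4815011 - (½)*(-1/19)*3*7 = 4815011 - (-3)*7/38 = 4815011 - 1*(-21/38) = 4815011 + 21/38 = 182970439/38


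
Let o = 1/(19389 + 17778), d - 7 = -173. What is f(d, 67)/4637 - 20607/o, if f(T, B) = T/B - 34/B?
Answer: -237949160740751/310679 ≈ -7.6590e+8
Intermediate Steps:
d = -166 (d = 7 - 173 = -166)
o = 1/37167 ≈ 2.6906e-5
f(T, B) = -34/B + T/B
f(d, 67)/4637 - 20607/o = ((-34 - 166)/67)/4637 - 20607/1/37167 = ((1/67)*(-200))*(1/4637) - 20607*37167 = -200/67*1/4637 - 765900369 = -200/310679 - 765900369 = -237949160740751/310679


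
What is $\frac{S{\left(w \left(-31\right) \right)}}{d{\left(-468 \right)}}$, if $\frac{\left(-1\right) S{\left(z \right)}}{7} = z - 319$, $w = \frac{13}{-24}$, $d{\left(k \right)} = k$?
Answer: $- \frac{50771}{11232} \approx -4.5202$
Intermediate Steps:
$w = - \frac{13}{24}$ ($w = 13 \left(- \frac{1}{24}\right) = - \frac{13}{24} \approx -0.54167$)
$S{\left(z \right)} = 2233 - 7 z$ ($S{\left(z \right)} = - 7 \left(z - 319\right) = - 7 \left(-319 + z\right) = 2233 - 7 z$)
$\frac{S{\left(w \left(-31\right) \right)}}{d{\left(-468 \right)}} = \frac{2233 - 7 \left(\left(- \frac{13}{24}\right) \left(-31\right)\right)}{-468} = \left(2233 - \frac{2821}{24}\right) \left(- \frac{1}{468}\right) = \frac{50771}{24} \left(- \frac{1}{468}\right) = - \frac{50771}{11232}$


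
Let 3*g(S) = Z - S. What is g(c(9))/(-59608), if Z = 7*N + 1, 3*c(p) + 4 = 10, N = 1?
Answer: -1/29804 ≈ -3.3553e-5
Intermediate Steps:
c(p) = 2 (c(p) = -4/3 + (⅓)*10 = -4/3 + 10/3 = 2)
Z = 8 (Z = 7*1 + 1 = 7 + 1 = 8)
g(S) = 8/3 - S/3 (g(S) = (8 - S)/3 = 8/3 - S/3)
g(c(9))/(-59608) = (8/3 - ⅓*2)/(-59608) = (8/3 - ⅔)*(-1/59608) = 2*(-1/59608) = -1/29804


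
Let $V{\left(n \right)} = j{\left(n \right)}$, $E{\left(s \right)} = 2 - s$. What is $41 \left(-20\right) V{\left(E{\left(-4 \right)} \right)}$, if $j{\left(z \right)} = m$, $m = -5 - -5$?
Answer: $0$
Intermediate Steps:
$m = 0$ ($m = -5 + 5 = 0$)
$j{\left(z \right)} = 0$
$V{\left(n \right)} = 0$
$41 \left(-20\right) V{\left(E{\left(-4 \right)} \right)} = 41 \left(-20\right) 0 = \left(-820\right) 0 = 0$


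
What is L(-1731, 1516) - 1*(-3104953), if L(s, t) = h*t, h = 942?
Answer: 4533025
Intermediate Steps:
L(s, t) = 942*t
L(-1731, 1516) - 1*(-3104953) = 942*1516 - 1*(-3104953) = 1428072 + 3104953 = 4533025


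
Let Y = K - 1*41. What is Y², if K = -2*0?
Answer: 1681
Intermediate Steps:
K = 0
Y = -41 (Y = 0 - 1*41 = 0 - 41 = -41)
Y² = (-41)² = 1681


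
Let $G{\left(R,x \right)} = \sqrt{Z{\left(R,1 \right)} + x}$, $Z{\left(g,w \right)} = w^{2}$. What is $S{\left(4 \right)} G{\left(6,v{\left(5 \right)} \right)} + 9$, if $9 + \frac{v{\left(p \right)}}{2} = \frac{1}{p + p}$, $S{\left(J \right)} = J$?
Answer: $9 + \frac{8 i \sqrt{105}}{5} \approx 9.0 + 16.395 i$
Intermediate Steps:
$v{\left(p \right)} = -18 + \frac{1}{p}$ ($v{\left(p \right)} = -18 + \frac{2}{p + p} = -18 + \frac{2}{2 p} = -18 + 2 \frac{1}{2 p} = -18 + \frac{1}{p}$)
$G{\left(R,x \right)} = \sqrt{1 + x}$ ($G{\left(R,x \right)} = \sqrt{1^{2} + x} = \sqrt{1 + x}$)
$S{\left(4 \right)} G{\left(6,v{\left(5 \right)} \right)} + 9 = 4 \sqrt{1 - \left(18 - \frac{1}{5}\right)} + 9 = 4 \sqrt{1 + \left(-18 + \frac{1}{5}\right)} + 9 = 4 \sqrt{1 - \frac{89}{5}} + 9 = 4 \sqrt{- \frac{84}{5}} + 9 = 4 \frac{2 i \sqrt{105}}{5} + 9 = \frac{8 i \sqrt{105}}{5} + 9 = 9 + \frac{8 i \sqrt{105}}{5}$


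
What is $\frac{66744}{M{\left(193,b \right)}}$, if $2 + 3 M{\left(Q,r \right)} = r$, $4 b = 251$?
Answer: $3296$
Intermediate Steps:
$b = \frac{251}{4}$ ($b = \frac{1}{4} \cdot 251 = \frac{251}{4} \approx 62.75$)
$M{\left(Q,r \right)} = - \frac{2}{3} + \frac{r}{3}$
$\frac{66744}{M{\left(193,b \right)}} = \frac{66744}{- \frac{2}{3} + \frac{1}{3} \cdot \frac{251}{4}} = \frac{66744}{- \frac{2}{3} + \frac{251}{12}} = \frac{66744}{\frac{81}{4}} = 66744 \cdot \frac{4}{81} = 3296$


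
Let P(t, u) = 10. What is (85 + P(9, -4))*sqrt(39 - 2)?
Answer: 95*sqrt(37) ≈ 577.86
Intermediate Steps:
(85 + P(9, -4))*sqrt(39 - 2) = (85 + 10)*sqrt(39 - 2) = 95*sqrt(37)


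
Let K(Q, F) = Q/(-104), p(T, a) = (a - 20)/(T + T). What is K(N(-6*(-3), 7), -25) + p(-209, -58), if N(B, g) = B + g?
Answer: -1169/21736 ≈ -0.053782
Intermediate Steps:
p(T, a) = (-20 + a)/(2*T) (p(T, a) = (-20 + a)/((2*T)) = (-20 + a)*(1/(2*T)) = (-20 + a)/(2*T))
K(Q, F) = -Q/104 (K(Q, F) = Q*(-1/104) = -Q/104)
K(N(-6*(-3), 7), -25) + p(-209, -58) = -(-6*(-3) + 7)/104 + (½)*(-20 - 58)/(-209) = -(18 + 7)/104 + (½)*(-1/209)*(-78) = -1/104*25 + 39/209 = -25/104 + 39/209 = -1169/21736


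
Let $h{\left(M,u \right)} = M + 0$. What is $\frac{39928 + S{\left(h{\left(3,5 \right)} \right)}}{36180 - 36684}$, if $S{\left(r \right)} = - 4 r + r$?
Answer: $- \frac{39919}{504} \approx -79.204$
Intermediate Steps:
$h{\left(M,u \right)} = M$
$S{\left(r \right)} = - 3 r$
$\frac{39928 + S{\left(h{\left(3,5 \right)} \right)}}{36180 - 36684} = \frac{39928 - 9}{36180 - 36684} = \frac{39928 - 9}{-504} = 39919 \left(- \frac{1}{504}\right) = - \frac{39919}{504}$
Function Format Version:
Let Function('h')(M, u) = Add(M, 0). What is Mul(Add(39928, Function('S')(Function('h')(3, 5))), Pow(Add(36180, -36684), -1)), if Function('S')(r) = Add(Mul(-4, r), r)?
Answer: Rational(-39919, 504) ≈ -79.204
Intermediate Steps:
Function('h')(M, u) = M
Function('S')(r) = Mul(-3, r)
Mul(Add(39928, Function('S')(Function('h')(3, 5))), Pow(Add(36180, -36684), -1)) = Mul(Add(39928, Mul(-3, 3)), Pow(Add(36180, -36684), -1)) = Mul(Add(39928, -9), Pow(-504, -1)) = Mul(39919, Rational(-1, 504)) = Rational(-39919, 504)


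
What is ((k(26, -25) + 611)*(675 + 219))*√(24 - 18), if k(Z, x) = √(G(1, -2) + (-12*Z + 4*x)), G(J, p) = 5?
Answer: 894*√6*(611 + I*√407) ≈ 1.338e+6 + 44178.0*I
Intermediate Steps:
k(Z, x) = √(5 - 12*Z + 4*x) (k(Z, x) = √(5 + (-12*Z + 4*x)) = √(5 - 12*Z + 4*x))
((k(26, -25) + 611)*(675 + 219))*√(24 - 18) = ((√(5 - 12*26 + 4*(-25)) + 611)*(675 + 219))*√(24 - 18) = ((√(5 - 312 - 100) + 611)*894)*√6 = ((√(-407) + 611)*894)*√6 = ((I*√407 + 611)*894)*√6 = ((611 + I*√407)*894)*√6 = (546234 + 894*I*√407)*√6 = √6*(546234 + 894*I*√407)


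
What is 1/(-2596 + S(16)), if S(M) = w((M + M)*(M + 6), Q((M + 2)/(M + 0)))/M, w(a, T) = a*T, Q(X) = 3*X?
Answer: -2/4895 ≈ -0.00040858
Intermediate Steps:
w(a, T) = T*a
S(M) = 6*(2 + M)*(6 + M)/M (S(M) = ((3*((M + 2)/(M + 0)))*((M + M)*(M + 6)))/M = ((3*((2 + M)/M))*((2*M)*(6 + M)))/M = ((3*((2 + M)/M))*(2*M*(6 + M)))/M = ((3*(2 + M)/M)*(2*M*(6 + M)))/M = (6*(2 + M)*(6 + M))/M = 6*(2 + M)*(6 + M)/M)
1/(-2596 + S(16)) = 1/(-2596 + (48 + 6*16 + 72/16)) = 1/(-2596 + (48 + 96 + 72*(1/16))) = 1/(-2596 + (48 + 96 + 9/2)) = 1/(-2596 + 297/2) = 1/(-4895/2) = -2/4895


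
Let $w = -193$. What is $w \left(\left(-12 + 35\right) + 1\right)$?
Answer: $-4632$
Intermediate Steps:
$w \left(\left(-12 + 35\right) + 1\right) = - 193 \left(\left(-12 + 35\right) + 1\right) = - 193 \left(23 + 1\right) = \left(-193\right) 24 = -4632$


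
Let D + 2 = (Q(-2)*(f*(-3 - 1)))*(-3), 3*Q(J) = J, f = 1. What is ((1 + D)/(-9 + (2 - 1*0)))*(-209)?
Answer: -1881/7 ≈ -268.71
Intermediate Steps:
Q(J) = J/3
D = -10 (D = -2 + (((1/3)*(-2))*(1*(-3 - 1)))*(-3) = -2 - 2*(-4)/3*(-3) = -2 - 2/3*(-4)*(-3) = -2 + (8/3)*(-3) = -2 - 8 = -10)
((1 + D)/(-9 + (2 - 1*0)))*(-209) = ((1 - 10)/(-9 + (2 - 1*0)))*(-209) = -9/(-9 + (2 + 0))*(-209) = -9/(-9 + 2)*(-209) = -9/(-7)*(-209) = -9*(-1/7)*(-209) = (9/7)*(-209) = -1881/7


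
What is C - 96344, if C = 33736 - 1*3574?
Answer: -66182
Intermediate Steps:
C = 30162 (C = 33736 - 3574 = 30162)
C - 96344 = 30162 - 96344 = -66182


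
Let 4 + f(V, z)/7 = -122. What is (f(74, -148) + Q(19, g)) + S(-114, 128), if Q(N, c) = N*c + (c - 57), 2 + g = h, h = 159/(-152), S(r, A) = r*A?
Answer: -592493/38 ≈ -15592.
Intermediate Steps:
S(r, A) = A*r
h = -159/152 (h = 159*(-1/152) = -159/152 ≈ -1.0461)
g = -463/152 (g = -2 - 159/152 = -463/152 ≈ -3.0461)
f(V, z) = -882 (f(V, z) = -28 + 7*(-122) = -28 - 854 = -882)
Q(N, c) = -57 + c + N*c (Q(N, c) = N*c + (-57 + c) = -57 + c + N*c)
(f(74, -148) + Q(19, g)) + S(-114, 128) = (-882 + (-57 - 463/152 + 19*(-463/152))) + 128*(-114) = (-882 + (-57 - 463/152 - 463/8)) - 14592 = (-882 - 4481/38) - 14592 = -37997/38 - 14592 = -592493/38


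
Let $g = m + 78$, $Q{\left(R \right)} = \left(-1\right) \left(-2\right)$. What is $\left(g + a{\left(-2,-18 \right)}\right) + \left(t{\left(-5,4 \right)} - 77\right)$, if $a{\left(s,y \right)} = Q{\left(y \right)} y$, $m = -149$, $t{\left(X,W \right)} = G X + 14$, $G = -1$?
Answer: $-165$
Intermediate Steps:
$t{\left(X,W \right)} = 14 - X$ ($t{\left(X,W \right)} = - X + 14 = 14 - X$)
$Q{\left(R \right)} = 2$
$a{\left(s,y \right)} = 2 y$
$g = -71$ ($g = -149 + 78 = -71$)
$\left(g + a{\left(-2,-18 \right)}\right) + \left(t{\left(-5,4 \right)} - 77\right) = \left(-71 + 2 \left(-18\right)\right) + \left(\left(14 - -5\right) - 77\right) = \left(-71 - 36\right) + \left(\left(14 + 5\right) - 77\right) = -107 + \left(19 - 77\right) = -107 - 58 = -165$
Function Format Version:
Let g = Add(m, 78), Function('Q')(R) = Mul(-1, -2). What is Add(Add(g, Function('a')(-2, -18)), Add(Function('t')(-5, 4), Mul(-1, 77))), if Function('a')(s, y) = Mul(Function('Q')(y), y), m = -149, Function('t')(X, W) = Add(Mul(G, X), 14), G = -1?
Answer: -165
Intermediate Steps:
Function('t')(X, W) = Add(14, Mul(-1, X)) (Function('t')(X, W) = Add(Mul(-1, X), 14) = Add(14, Mul(-1, X)))
Function('Q')(R) = 2
Function('a')(s, y) = Mul(2, y)
g = -71 (g = Add(-149, 78) = -71)
Add(Add(g, Function('a')(-2, -18)), Add(Function('t')(-5, 4), Mul(-1, 77))) = Add(Add(-71, Mul(2, -18)), Add(Add(14, Mul(-1, -5)), Mul(-1, 77))) = Add(Add(-71, -36), Add(Add(14, 5), -77)) = Add(-107, Add(19, -77)) = Add(-107, -58) = -165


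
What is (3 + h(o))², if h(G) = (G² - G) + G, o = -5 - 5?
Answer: 10609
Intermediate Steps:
o = -10
h(G) = G²
(3 + h(o))² = (3 + (-10)²)² = (3 + 100)² = 103² = 10609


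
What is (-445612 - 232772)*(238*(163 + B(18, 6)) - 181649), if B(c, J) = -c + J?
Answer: 98848011024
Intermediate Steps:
B(c, J) = J - c
(-445612 - 232772)*(238*(163 + B(18, 6)) - 181649) = (-445612 - 232772)*(238*(163 + (6 - 1*18)) - 181649) = -678384*(238*(163 + (6 - 18)) - 181649) = -678384*(238*(163 - 12) - 181649) = -678384*(238*151 - 181649) = -678384*(35938 - 181649) = -678384*(-145711) = 98848011024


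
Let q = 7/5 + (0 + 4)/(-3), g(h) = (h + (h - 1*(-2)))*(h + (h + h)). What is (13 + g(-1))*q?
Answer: 13/15 ≈ 0.86667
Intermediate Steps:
g(h) = 3*h*(2 + 2*h) (g(h) = (h + (h + 2))*(h + 2*h) = (h + (2 + h))*(3*h) = (2 + 2*h)*(3*h) = 3*h*(2 + 2*h))
q = 1/15 (q = 7*(1/5) + 4*(-1/3) = 7/5 - 4/3 = 1/15 ≈ 0.066667)
(13 + g(-1))*q = (13 + 6*(-1)*(1 - 1))*(1/15) = (13 + 6*(-1)*0)*(1/15) = (13 + 0)*(1/15) = 13*(1/15) = 13/15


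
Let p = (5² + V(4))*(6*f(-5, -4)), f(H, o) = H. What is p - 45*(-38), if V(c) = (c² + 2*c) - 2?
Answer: 300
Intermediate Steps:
V(c) = -2 + c² + 2*c
p = -1410 (p = (5² + (-2 + 4² + 2*4))*(6*(-5)) = (25 + (-2 + 16 + 8))*(-30) = (25 + 22)*(-30) = 47*(-30) = -1410)
p - 45*(-38) = -1410 - 45*(-38) = -1410 + 1710 = 300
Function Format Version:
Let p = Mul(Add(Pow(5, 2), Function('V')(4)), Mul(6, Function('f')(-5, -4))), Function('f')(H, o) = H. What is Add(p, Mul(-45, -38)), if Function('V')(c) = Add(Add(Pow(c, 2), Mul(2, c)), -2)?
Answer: 300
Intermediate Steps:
Function('V')(c) = Add(-2, Pow(c, 2), Mul(2, c))
p = -1410 (p = Mul(Add(Pow(5, 2), Add(-2, Pow(4, 2), Mul(2, 4))), Mul(6, -5)) = Mul(Add(25, Add(-2, 16, 8)), -30) = Mul(Add(25, 22), -30) = Mul(47, -30) = -1410)
Add(p, Mul(-45, -38)) = Add(-1410, Mul(-45, -38)) = Add(-1410, 1710) = 300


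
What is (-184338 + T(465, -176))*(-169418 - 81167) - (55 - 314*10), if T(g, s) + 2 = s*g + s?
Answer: 66744821345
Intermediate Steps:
T(g, s) = -2 + s + g*s (T(g, s) = -2 + (s*g + s) = -2 + (g*s + s) = -2 + (s + g*s) = -2 + s + g*s)
(-184338 + T(465, -176))*(-169418 - 81167) - (55 - 314*10) = (-184338 + (-2 - 176 + 465*(-176)))*(-169418 - 81167) - (55 - 314*10) = (-184338 + (-2 - 176 - 81840))*(-250585) - (55 - 3140) = (-184338 - 82018)*(-250585) - 1*(-3085) = -266356*(-250585) + 3085 = 66744818260 + 3085 = 66744821345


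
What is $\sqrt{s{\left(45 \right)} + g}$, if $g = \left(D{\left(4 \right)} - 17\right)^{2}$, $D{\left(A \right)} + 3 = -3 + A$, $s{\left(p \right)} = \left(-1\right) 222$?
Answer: $\sqrt{139} \approx 11.79$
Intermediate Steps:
$s{\left(p \right)} = -222$
$D{\left(A \right)} = -6 + A$ ($D{\left(A \right)} = -3 + \left(-3 + A\right) = -6 + A$)
$g = 361$ ($g = \left(\left(-6 + 4\right) - 17\right)^{2} = \left(-2 - 17\right)^{2} = \left(-19\right)^{2} = 361$)
$\sqrt{s{\left(45 \right)} + g} = \sqrt{-222 + 361} = \sqrt{139}$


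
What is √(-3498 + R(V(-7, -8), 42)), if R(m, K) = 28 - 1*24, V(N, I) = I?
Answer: I*√3494 ≈ 59.11*I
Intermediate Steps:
R(m, K) = 4 (R(m, K) = 28 - 24 = 4)
√(-3498 + R(V(-7, -8), 42)) = √(-3498 + 4) = √(-3494) = I*√3494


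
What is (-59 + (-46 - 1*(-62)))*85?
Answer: -3655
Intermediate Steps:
(-59 + (-46 - 1*(-62)))*85 = (-59 + (-46 + 62))*85 = (-59 + 16)*85 = -43*85 = -3655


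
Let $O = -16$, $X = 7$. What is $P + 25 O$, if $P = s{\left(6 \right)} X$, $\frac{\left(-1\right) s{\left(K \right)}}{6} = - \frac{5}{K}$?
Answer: $-365$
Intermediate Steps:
$s{\left(K \right)} = \frac{30}{K}$ ($s{\left(K \right)} = - 6 \left(- \frac{5}{K}\right) = \frac{30}{K}$)
$P = 35$ ($P = \frac{30}{6} \cdot 7 = 30 \cdot \frac{1}{6} \cdot 7 = 5 \cdot 7 = 35$)
$P + 25 O = 35 + 25 \left(-16\right) = 35 - 400 = -365$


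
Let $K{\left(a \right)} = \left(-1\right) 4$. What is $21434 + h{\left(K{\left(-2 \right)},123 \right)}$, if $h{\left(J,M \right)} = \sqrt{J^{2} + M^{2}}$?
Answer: $21434 + \sqrt{15145} \approx 21557.0$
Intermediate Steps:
$K{\left(a \right)} = -4$
$21434 + h{\left(K{\left(-2 \right)},123 \right)} = 21434 + \sqrt{\left(-4\right)^{2} + 123^{2}} = 21434 + \sqrt{16 + 15129} = 21434 + \sqrt{15145}$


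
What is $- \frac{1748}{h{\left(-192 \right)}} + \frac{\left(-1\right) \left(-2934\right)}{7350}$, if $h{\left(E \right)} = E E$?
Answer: $\frac{3971299}{11289600} \approx 0.35177$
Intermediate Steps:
$h{\left(E \right)} = E^{2}$
$- \frac{1748}{h{\left(-192 \right)}} + \frac{\left(-1\right) \left(-2934\right)}{7350} = - \frac{1748}{\left(-192\right)^{2}} + \frac{\left(-1\right) \left(-2934\right)}{7350} = - \frac{1748}{36864} + 2934 \cdot \frac{1}{7350} = \left(-1748\right) \frac{1}{36864} + \frac{489}{1225} = - \frac{437}{9216} + \frac{489}{1225} = \frac{3971299}{11289600}$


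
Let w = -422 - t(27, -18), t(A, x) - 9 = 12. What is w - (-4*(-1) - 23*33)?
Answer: 312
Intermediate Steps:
t(A, x) = 21 (t(A, x) = 9 + 12 = 21)
w = -443 (w = -422 - 1*21 = -422 - 21 = -443)
w - (-4*(-1) - 23*33) = -443 - (-4*(-1) - 23*33) = -443 - (4 - 759) = -443 - 1*(-755) = -443 + 755 = 312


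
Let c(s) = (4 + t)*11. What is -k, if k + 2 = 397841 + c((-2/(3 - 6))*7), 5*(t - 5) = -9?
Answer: -1989591/5 ≈ -3.9792e+5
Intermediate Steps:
t = 16/5 (t = 5 + (1/5)*(-9) = 5 - 9/5 = 16/5 ≈ 3.2000)
c(s) = 396/5 (c(s) = (4 + 16/5)*11 = (36/5)*11 = 396/5)
k = 1989591/5 (k = -2 + (397841 + 396/5) = -2 + 1989601/5 = 1989591/5 ≈ 3.9792e+5)
-k = -1*1989591/5 = -1989591/5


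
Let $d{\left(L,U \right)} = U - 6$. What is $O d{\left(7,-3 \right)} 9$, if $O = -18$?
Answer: $1458$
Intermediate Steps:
$d{\left(L,U \right)} = -6 + U$ ($d{\left(L,U \right)} = U - 6 = -6 + U$)
$O d{\left(7,-3 \right)} 9 = - 18 \left(-6 - 3\right) 9 = \left(-18\right) \left(-9\right) 9 = 162 \cdot 9 = 1458$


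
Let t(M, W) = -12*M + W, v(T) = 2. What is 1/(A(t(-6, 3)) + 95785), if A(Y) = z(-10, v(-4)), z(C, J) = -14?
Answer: 1/95771 ≈ 1.0442e-5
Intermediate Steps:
t(M, W) = W - 12*M
A(Y) = -14
1/(A(t(-6, 3)) + 95785) = 1/(-14 + 95785) = 1/95771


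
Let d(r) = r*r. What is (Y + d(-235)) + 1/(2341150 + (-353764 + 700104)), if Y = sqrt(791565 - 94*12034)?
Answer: 148416635251/2687490 + I*sqrt(339631) ≈ 55225.0 + 582.78*I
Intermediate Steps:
d(r) = r**2
Y = I*sqrt(339631) (Y = sqrt(791565 - 1131196) = sqrt(-339631) = I*sqrt(339631) ≈ 582.78*I)
(Y + d(-235)) + 1/(2341150 + (-353764 + 700104)) = (I*sqrt(339631) + (-235)**2) + 1/(2341150 + (-353764 + 700104)) = (I*sqrt(339631) + 55225) + 1/(2341150 + 346340) = (55225 + I*sqrt(339631)) + 1/2687490 = 148416635251/2687490 + I*sqrt(339631)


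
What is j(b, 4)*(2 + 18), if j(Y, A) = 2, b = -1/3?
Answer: 40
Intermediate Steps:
b = -⅓ (b = -1*⅓ = -⅓ ≈ -0.33333)
j(b, 4)*(2 + 18) = 2*(2 + 18) = 2*20 = 40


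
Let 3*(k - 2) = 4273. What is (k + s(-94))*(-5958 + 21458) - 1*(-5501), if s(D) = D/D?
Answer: 66387503/3 ≈ 2.2129e+7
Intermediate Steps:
k = 4279/3 (k = 2 + (1/3)*4273 = 2 + 4273/3 = 4279/3 ≈ 1426.3)
s(D) = 1
(k + s(-94))*(-5958 + 21458) - 1*(-5501) = (4279/3 + 1)*(-5958 + 21458) - 1*(-5501) = (4282/3)*15500 + 5501 = 66371000/3 + 5501 = 66387503/3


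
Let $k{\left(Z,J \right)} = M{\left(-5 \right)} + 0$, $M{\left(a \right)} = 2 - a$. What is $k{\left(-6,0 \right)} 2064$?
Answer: $14448$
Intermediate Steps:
$k{\left(Z,J \right)} = 7$ ($k{\left(Z,J \right)} = \left(2 - -5\right) + 0 = \left(2 + 5\right) + 0 = 7 + 0 = 7$)
$k{\left(-6,0 \right)} 2064 = 7 \cdot 2064 = 14448$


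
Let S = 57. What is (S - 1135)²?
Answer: 1162084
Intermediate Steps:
(S - 1135)² = (57 - 1135)² = (-1078)² = 1162084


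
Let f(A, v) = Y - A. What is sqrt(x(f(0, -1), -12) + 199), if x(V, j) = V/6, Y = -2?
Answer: 2*sqrt(447)/3 ≈ 14.095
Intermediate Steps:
f(A, v) = -2 - A
x(V, j) = V/6 (x(V, j) = V*(1/6) = V/6)
sqrt(x(f(0, -1), -12) + 199) = sqrt((-2 - 1*0)/6 + 199) = sqrt((-2 + 0)/6 + 199) = sqrt((1/6)*(-2) + 199) = sqrt(-1/3 + 199) = sqrt(596/3) = 2*sqrt(447)/3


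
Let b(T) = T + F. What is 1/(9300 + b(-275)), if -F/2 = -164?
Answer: 1/9353 ≈ 0.00010692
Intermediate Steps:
F = 328 (F = -2*(-164) = 328)
b(T) = 328 + T (b(T) = T + 328 = 328 + T)
1/(9300 + b(-275)) = 1/(9300 + (328 - 275)) = 1/(9300 + 53) = 1/9353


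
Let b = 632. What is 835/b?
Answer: 835/632 ≈ 1.3212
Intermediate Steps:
835/b = 835/632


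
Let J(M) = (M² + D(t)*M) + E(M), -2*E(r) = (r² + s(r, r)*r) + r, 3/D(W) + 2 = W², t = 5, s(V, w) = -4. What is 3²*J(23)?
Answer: 2718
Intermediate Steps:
D(W) = 3/(-2 + W²)
E(r) = -r²/2 + 3*r/2 (E(r) = -((r² - 4*r) + r)/2 = -(r² - 3*r)/2 = -r²/2 + 3*r/2)
J(M) = M² + 3*M/23 + M*(3 - M)/2 (J(M) = (M² + (3/(-2 + 5²))*M) + M*(3 - M)/2 = (M² + (3/(-2 + 25))*M) + M*(3 - M)/2 = (M² + (3/23)*M) + M*(3 - M)/2 = (M² + (3*(1/23))*M) + M*(3 - M)/2 = (M² + 3*M/23) + M*(3 - M)/2 = M² + 3*M/23 + M*(3 - M)/2)
3²*J(23) = 3²*((1/46)*23*(75 + 23*23)) = 9*((1/46)*23*(75 + 529)) = 9*((1/46)*23*604) = 9*302 = 2718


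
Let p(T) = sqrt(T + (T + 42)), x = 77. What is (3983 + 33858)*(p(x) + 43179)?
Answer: 1634466313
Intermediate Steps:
p(T) = sqrt(42 + 2*T) (p(T) = sqrt(T + (42 + T)) = sqrt(42 + 2*T))
(3983 + 33858)*(p(x) + 43179) = (3983 + 33858)*(sqrt(42 + 2*77) + 43179) = 37841*(sqrt(42 + 154) + 43179) = 37841*(sqrt(196) + 43179) = 37841*(14 + 43179) = 37841*43193 = 1634466313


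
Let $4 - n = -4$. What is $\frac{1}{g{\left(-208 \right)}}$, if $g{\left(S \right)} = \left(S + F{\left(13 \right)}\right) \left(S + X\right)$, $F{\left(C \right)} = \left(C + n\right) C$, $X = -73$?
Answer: $- \frac{1}{18265} \approx -5.475 \cdot 10^{-5}$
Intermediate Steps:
$n = 8$ ($n = 4 - -4 = 4 + 4 = 8$)
$F{\left(C \right)} = C \left(8 + C\right)$ ($F{\left(C \right)} = \left(C + 8\right) C = \left(8 + C\right) C = C \left(8 + C\right)$)
$g{\left(S \right)} = \left(-73 + S\right) \left(273 + S\right)$ ($g{\left(S \right)} = \left(S + 13 \left(8 + 13\right)\right) \left(S - 73\right) = \left(S + 13 \cdot 21\right) \left(-73 + S\right) = \left(S + 273\right) \left(-73 + S\right) = \left(273 + S\right) \left(-73 + S\right) = \left(-73 + S\right) \left(273 + S\right)$)
$\frac{1}{g{\left(-208 \right)}} = \frac{1}{-19929 + \left(-208\right)^{2} + 200 \left(-208\right)} = \frac{1}{-19929 + 43264 - 41600} = \frac{1}{-18265} = - \frac{1}{18265}$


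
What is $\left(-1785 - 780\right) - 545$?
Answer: $-3110$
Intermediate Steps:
$\left(-1785 - 780\right) - 545 = -2565 - 545 = -3110$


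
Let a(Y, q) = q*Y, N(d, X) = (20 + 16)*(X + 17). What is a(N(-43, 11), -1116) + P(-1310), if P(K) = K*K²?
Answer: -2249215928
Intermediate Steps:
N(d, X) = 612 + 36*X (N(d, X) = 36*(17 + X) = 612 + 36*X)
a(Y, q) = Y*q
P(K) = K³
a(N(-43, 11), -1116) + P(-1310) = (612 + 36*11)*(-1116) + (-1310)³ = (612 + 396)*(-1116) - 2248091000 = 1008*(-1116) - 2248091000 = -1124928 - 2248091000 = -2249215928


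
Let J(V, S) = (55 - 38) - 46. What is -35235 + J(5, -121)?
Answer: -35264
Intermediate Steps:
J(V, S) = -29 (J(V, S) = 17 - 46 = -29)
-35235 + J(5, -121) = -35235 - 29 = -35264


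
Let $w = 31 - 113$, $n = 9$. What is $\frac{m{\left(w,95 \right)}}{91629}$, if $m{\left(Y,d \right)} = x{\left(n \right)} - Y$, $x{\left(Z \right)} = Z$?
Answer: $\frac{91}{91629} \approx 0.00099313$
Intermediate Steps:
$w = -82$ ($w = 31 - 113 = -82$)
$m{\left(Y,d \right)} = 9 - Y$
$\frac{m{\left(w,95 \right)}}{91629} = \frac{9 - -82}{91629} = \left(9 + 82\right) \frac{1}{91629} = 91 \cdot \frac{1}{91629} = \frac{91}{91629}$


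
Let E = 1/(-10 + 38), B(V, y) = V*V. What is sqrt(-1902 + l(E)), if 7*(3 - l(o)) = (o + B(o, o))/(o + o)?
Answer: I*sqrt(1488874)/28 ≈ 43.578*I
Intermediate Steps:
B(V, y) = V**2
E = 1/28 ≈ 0.035714
l(o) = 3 - (o + o**2)/(14*o) (l(o) = 3 - (o + o**2)/(7*(o + o)) = 3 - (o + o**2)/(7*(2*o)) = 3 - (o + o**2)*1/(2*o)/7 = 3 - (o + o**2)/(14*o))
sqrt(-1902 + l(E)) = sqrt(-1902 + (41/14 - 1/14*1/28)) = sqrt(-1902 + (41/14 - 1/392)) = sqrt(-1902 + 1147/392) = sqrt(-744437/392) = I*sqrt(1488874)/28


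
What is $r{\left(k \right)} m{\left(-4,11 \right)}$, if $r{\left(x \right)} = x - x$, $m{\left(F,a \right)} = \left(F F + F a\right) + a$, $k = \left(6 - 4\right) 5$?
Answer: $0$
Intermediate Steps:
$k = 10$ ($k = 2 \cdot 5 = 10$)
$m{\left(F,a \right)} = a + F^{2} + F a$ ($m{\left(F,a \right)} = \left(F^{2} + F a\right) + a = a + F^{2} + F a$)
$r{\left(x \right)} = 0$
$r{\left(k \right)} m{\left(-4,11 \right)} = 0 \left(11 + \left(-4\right)^{2} - 44\right) = 0 \left(11 + 16 - 44\right) = 0 \left(-17\right) = 0$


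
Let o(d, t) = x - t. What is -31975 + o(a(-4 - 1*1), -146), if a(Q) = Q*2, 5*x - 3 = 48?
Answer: -159094/5 ≈ -31819.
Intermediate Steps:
x = 51/5 (x = ⅗ + (⅕)*48 = ⅗ + 48/5 = 51/5 ≈ 10.200)
a(Q) = 2*Q
o(d, t) = 51/5 - t
-31975 + o(a(-4 - 1*1), -146) = -31975 + (51/5 - 1*(-146)) = -31975 + (51/5 + 146) = -31975 + 781/5 = -159094/5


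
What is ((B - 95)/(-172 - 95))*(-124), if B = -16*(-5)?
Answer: -620/89 ≈ -6.9663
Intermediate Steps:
B = 80
((B - 95)/(-172 - 95))*(-124) = ((80 - 95)/(-172 - 95))*(-124) = -15/(-267)*(-124) = -15*(-1/267)*(-124) = (5/89)*(-124) = -620/89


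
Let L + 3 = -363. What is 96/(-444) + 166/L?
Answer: -4535/6771 ≈ -0.66977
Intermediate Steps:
L = -366 (L = -3 - 363 = -366)
96/(-444) + 166/L = 96/(-444) + 166/(-366) = 96*(-1/444) + 166*(-1/366) = -8/37 - 83/183 = -4535/6771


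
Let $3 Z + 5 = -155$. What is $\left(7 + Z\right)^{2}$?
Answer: $\frac{19321}{9} \approx 2146.8$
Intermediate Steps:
$Z = - \frac{160}{3}$ ($Z = - \frac{5}{3} + \frac{1}{3} \left(-155\right) = - \frac{5}{3} - \frac{155}{3} = - \frac{160}{3} \approx -53.333$)
$\left(7 + Z\right)^{2} = \left(7 - \frac{160}{3}\right)^{2} = \left(- \frac{139}{3}\right)^{2} = \frac{19321}{9}$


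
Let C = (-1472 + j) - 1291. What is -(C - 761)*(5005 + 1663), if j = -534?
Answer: 27058744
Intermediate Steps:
C = -3297 (C = (-1472 - 534) - 1291 = -2006 - 1291 = -3297)
-(C - 761)*(5005 + 1663) = -(-3297 - 761)*(5005 + 1663) = -(-4058)*6668 = -1*(-27058744) = 27058744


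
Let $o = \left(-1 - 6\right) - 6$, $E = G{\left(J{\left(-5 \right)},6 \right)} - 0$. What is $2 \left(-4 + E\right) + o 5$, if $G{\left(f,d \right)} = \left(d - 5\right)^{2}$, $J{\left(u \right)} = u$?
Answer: $-71$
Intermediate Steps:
$G{\left(f,d \right)} = \left(-5 + d\right)^{2}$
$E = 1$ ($E = \left(-5 + 6\right)^{2} - 0 = 1^{2} + 0 = 1 + 0 = 1$)
$o = -13$ ($o = \left(-1 - 6\right) - 6 = -7 - 6 = -13$)
$2 \left(-4 + E\right) + o 5 = 2 \left(-4 + 1\right) - 65 = 2 \left(-3\right) - 65 = -6 - 65 = -71$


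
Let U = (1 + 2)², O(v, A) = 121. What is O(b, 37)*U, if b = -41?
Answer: 1089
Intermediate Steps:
U = 9 (U = 3² = 9)
O(b, 37)*U = 121*9 = 1089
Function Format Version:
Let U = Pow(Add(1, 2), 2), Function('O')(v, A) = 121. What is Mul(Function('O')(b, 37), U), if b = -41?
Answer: 1089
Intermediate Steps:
U = 9 (U = Pow(3, 2) = 9)
Mul(Function('O')(b, 37), U) = Mul(121, 9) = 1089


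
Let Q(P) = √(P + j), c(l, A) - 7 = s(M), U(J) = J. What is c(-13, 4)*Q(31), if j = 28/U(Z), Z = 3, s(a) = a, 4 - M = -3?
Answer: 154*√3/3 ≈ 88.912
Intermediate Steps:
M = 7 (M = 4 - 1*(-3) = 4 + 3 = 7)
c(l, A) = 14 (c(l, A) = 7 + 7 = 14)
j = 28/3 ≈ 9.3333
Q(P) = √(28/3 + P) (Q(P) = √(P + 28/3) = √(28/3 + P))
c(-13, 4)*Q(31) = 14*(√(84 + 9*31)/3) = 14*(√(84 + 279)/3) = 14*(√363/3) = 14*((11*√3)/3) = 14*(11*√3/3) = 154*√3/3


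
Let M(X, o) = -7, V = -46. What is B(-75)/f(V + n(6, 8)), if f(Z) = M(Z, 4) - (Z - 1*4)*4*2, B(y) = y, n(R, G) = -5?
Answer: -75/433 ≈ -0.17321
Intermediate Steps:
f(Z) = 25 - 8*Z (f(Z) = -7 - (Z - 1*4)*4*2 = -7 - (Z - 4)*4*2 = -7 - (-4 + Z)*4*2 = -7 - (-16 + 4*Z)*2 = -7 - (-32 + 8*Z) = -7 + (32 - 8*Z) = 25 - 8*Z)
B(-75)/f(V + n(6, 8)) = -75/(25 - 8*(-46 - 5)) = -75/(25 - 8*(-51)) = -75/(25 + 408) = -75/433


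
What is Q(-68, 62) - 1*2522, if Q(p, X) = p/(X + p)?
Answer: -7532/3 ≈ -2510.7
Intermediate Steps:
Q(-68, 62) - 1*2522 = -68/(62 - 68) - 1*2522 = -68/(-6) - 2522 = -68*(-1/6) - 2522 = 34/3 - 2522 = -7532/3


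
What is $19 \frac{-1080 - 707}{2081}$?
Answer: $- \frac{33953}{2081} \approx -16.316$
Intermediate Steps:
$19 \frac{-1080 - 707}{2081} = 19 \left(-1080 - 707\right) \frac{1}{2081} = 19 \left(\left(-1787\right) \frac{1}{2081}\right) = 19 \left(- \frac{1787}{2081}\right) = - \frac{33953}{2081}$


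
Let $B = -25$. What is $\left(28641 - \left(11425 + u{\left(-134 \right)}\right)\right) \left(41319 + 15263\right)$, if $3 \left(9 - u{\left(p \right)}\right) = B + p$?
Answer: $970607628$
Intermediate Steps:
$u{\left(p \right)} = \frac{52}{3} - \frac{p}{3}$ ($u{\left(p \right)} = 9 - \frac{-25 + p}{3} = 9 - \left(- \frac{25}{3} + \frac{p}{3}\right) = \frac{52}{3} - \frac{p}{3}$)
$\left(28641 - \left(11425 + u{\left(-134 \right)}\right)\right) \left(41319 + 15263\right) = \left(28641 - \left(\frac{34327}{3} + \frac{134}{3}\right)\right) \left(41319 + 15263\right) = \left(28641 - 11487\right) 56582 = 17154 \cdot 56582 = 970607628$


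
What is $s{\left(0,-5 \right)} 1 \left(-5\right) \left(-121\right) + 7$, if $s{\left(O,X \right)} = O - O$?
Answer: $7$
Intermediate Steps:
$s{\left(O,X \right)} = 0$
$s{\left(0,-5 \right)} 1 \left(-5\right) \left(-121\right) + 7 = 0 \cdot 1 \left(-5\right) \left(-121\right) + 7 = 0 \left(-5\right) \left(-121\right) + 7 = 0 \left(-121\right) + 7 = 0 + 7 = 7$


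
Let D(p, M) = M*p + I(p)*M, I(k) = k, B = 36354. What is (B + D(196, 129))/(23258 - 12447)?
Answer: 86922/10811 ≈ 8.0401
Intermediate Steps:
D(p, M) = 2*M*p (D(p, M) = M*p + p*M = M*p + M*p = 2*M*p)
(B + D(196, 129))/(23258 - 12447) = (36354 + 2*129*196)/(23258 - 12447) = (36354 + 50568)/10811 = 86922*(1/10811) = 86922/10811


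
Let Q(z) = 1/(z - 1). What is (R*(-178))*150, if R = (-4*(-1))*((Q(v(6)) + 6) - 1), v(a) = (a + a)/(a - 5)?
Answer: -5980800/11 ≈ -5.4371e+5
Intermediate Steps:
v(a) = 2*a/(-5 + a) (v(a) = (2*a)/(-5 + a) = 2*a/(-5 + a))
Q(z) = 1/(-1 + z)
R = 224/11 (R = (-4*(-1))*((1/(-1 + 2*6/(-5 + 6)) + 6) - 1) = 4*((1/(-1 + 2*6/1) + 6) - 1) = 4*((1/(-1 + 2*6*1) + 6) - 1) = 4*((1/(-1 + 12) + 6) - 1) = 4*((1/11 + 6) - 1) = 4*(67/11 - 1) = 4*(56/11) = 224/11 ≈ 20.364)
(R*(-178))*150 = ((224/11)*(-178))*150 = -39872/11*150 = -5980800/11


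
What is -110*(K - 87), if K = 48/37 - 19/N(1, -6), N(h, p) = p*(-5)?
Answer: 1054163/111 ≈ 9497.0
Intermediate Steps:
N(h, p) = -5*p
K = 737/1110 (K = 48/37 - 19/((-5*(-6))) = 48*(1/37) - 19/30 = 48/37 - 19*1/30 = 48/37 - 19/30 = 737/1110 ≈ 0.66396)
-110*(K - 87) = -110*(737/1110 - 87) = -110*(-95833)/1110 = -1*(-1054163/111) = 1054163/111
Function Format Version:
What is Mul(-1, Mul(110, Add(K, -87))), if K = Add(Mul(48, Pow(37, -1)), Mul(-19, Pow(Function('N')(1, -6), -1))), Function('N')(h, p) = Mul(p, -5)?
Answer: Rational(1054163, 111) ≈ 9497.0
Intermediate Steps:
Function('N')(h, p) = Mul(-5, p)
K = Rational(737, 1110) (K = Add(Mul(48, Pow(37, -1)), Mul(-19, Pow(Mul(-5, -6), -1))) = Add(Mul(48, Rational(1, 37)), Mul(-19, Pow(30, -1))) = Add(Rational(48, 37), Mul(-19, Rational(1, 30))) = Add(Rational(48, 37), Rational(-19, 30)) = Rational(737, 1110) ≈ 0.66396)
Mul(-1, Mul(110, Add(K, -87))) = Mul(-1, Mul(110, Add(Rational(737, 1110), -87))) = Mul(-1, Mul(110, Rational(-95833, 1110))) = Mul(-1, Rational(-1054163, 111)) = Rational(1054163, 111)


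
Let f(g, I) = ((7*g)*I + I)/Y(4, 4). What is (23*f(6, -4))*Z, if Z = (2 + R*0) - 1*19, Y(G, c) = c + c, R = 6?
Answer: 16813/2 ≈ 8406.5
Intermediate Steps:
Y(G, c) = 2*c
Z = -17 (Z = (2 + 6*0) - 1*19 = (2 + 0) - 19 = 2 - 19 = -17)
f(g, I) = I/8 + 7*I*g/8 (f(g, I) = ((7*g)*I + I)/((2*4)) = (7*I*g + I)/8 = (I + 7*I*g)*(⅛) = I/8 + 7*I*g/8)
(23*f(6, -4))*Z = (23*((⅛)*(-4)*(1 + 7*6)))*(-17) = (23*((⅛)*(-4)*(1 + 42)))*(-17) = (23*((⅛)*(-4)*43))*(-17) = (23*(-43/2))*(-17) = -989/2*(-17) = 16813/2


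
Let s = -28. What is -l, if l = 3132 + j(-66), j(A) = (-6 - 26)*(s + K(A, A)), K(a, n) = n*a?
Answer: 135364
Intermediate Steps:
K(a, n) = a*n
j(A) = 896 - 32*A² (j(A) = (-6 - 26)*(-28 + A*A) = -32*(-28 + A²) = 896 - 32*A²)
l = -135364 (l = 3132 + (896 - 32*(-66)²) = 3132 + (896 - 32*4356) = 3132 + (896 - 139392) = 3132 - 138496 = -135364)
-l = -1*(-135364) = 135364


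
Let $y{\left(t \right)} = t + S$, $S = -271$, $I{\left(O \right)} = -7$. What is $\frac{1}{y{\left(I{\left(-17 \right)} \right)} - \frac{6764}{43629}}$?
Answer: $- \frac{43629}{12135626} \approx -0.0035951$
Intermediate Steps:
$y{\left(t \right)} = -271 + t$ ($y{\left(t \right)} = t - 271 = -271 + t$)
$\frac{1}{y{\left(I{\left(-17 \right)} \right)} - \frac{6764}{43629}} = \frac{1}{\left(-271 - 7\right) - \frac{6764}{43629}} = \frac{1}{-278 - \frac{6764}{43629}} = \frac{1}{- \frac{12135626}{43629}} = - \frac{43629}{12135626}$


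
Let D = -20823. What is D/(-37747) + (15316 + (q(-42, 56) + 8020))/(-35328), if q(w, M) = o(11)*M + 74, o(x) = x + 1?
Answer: -86694155/666763008 ≈ -0.13002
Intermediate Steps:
o(x) = 1 + x
q(w, M) = 74 + 12*M (q(w, M) = (1 + 11)*M + 74 = 12*M + 74 = 74 + 12*M)
D/(-37747) + (15316 + (q(-42, 56) + 8020))/(-35328) = -20823/(-37747) + (15316 + ((74 + 12*56) + 8020))/(-35328) = -20823*(-1/37747) + (15316 + ((74 + 672) + 8020))*(-1/35328) = 20823/37747 + (15316 + (746 + 8020))*(-1/35328) = 20823/37747 + (15316 + 8766)*(-1/35328) = 20823/37747 + 24082*(-1/35328) = 20823/37747 - 12041/17664 = -86694155/666763008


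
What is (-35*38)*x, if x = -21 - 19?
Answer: 53200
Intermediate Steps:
x = -40
(-35*38)*x = -35*38*(-40) = -1330*(-40) = 53200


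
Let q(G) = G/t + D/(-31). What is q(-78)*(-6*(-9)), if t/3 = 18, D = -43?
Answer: -96/31 ≈ -3.0968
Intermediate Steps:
t = 54 (t = 3*18 = 54)
q(G) = 43/31 + G/54 (q(G) = G/54 - 43/(-31) = G*(1/54) - 43*(-1/31) = G/54 + 43/31 = 43/31 + G/54)
q(-78)*(-6*(-9)) = (43/31 + (1/54)*(-78))*(-6*(-9)) = (43/31 - 13/9)*54 = -16/279*54 = -96/31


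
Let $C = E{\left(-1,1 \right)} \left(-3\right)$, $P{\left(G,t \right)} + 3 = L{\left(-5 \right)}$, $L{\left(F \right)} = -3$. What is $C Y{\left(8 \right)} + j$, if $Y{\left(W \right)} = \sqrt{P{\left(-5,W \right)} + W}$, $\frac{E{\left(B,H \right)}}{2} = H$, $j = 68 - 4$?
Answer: $64 - 6 \sqrt{2} \approx 55.515$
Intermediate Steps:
$j = 64$ ($j = 68 - 4 = 64$)
$P{\left(G,t \right)} = -6$ ($P{\left(G,t \right)} = -3 - 3 = -6$)
$E{\left(B,H \right)} = 2 H$
$Y{\left(W \right)} = \sqrt{-6 + W}$
$C = -6$ ($C = 2 \cdot 1 \left(-3\right) = 2 \left(-3\right) = -6$)
$C Y{\left(8 \right)} + j = - 6 \sqrt{-6 + 8} + 64 = - 6 \sqrt{2} + 64 = 64 - 6 \sqrt{2}$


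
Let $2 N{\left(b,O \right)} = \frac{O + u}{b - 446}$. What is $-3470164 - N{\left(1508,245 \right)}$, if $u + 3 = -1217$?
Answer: $- \frac{2456875787}{708} \approx -3.4702 \cdot 10^{6}$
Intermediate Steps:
$u = -1220$ ($u = -3 - 1217 = -1220$)
$N{\left(b,O \right)} = \frac{-1220 + O}{2 \left(-446 + b\right)}$ ($N{\left(b,O \right)} = \frac{\left(O - 1220\right) \frac{1}{b - 446}}{2} = \frac{\left(-1220 + O\right) \frac{1}{-446 + b}}{2} = \frac{\frac{1}{-446 + b} \left(-1220 + O\right)}{2} = \frac{-1220 + O}{2 \left(-446 + b\right)}$)
$-3470164 - N{\left(1508,245 \right)} = -3470164 - \frac{-1220 + 245}{2 \left(-446 + 1508\right)} = -3470164 - \frac{1}{2} \cdot \frac{1}{1062} \left(-975\right) = -3470164 - - \frac{325}{708} = -3470164 + \frac{325}{708} = - \frac{2456875787}{708}$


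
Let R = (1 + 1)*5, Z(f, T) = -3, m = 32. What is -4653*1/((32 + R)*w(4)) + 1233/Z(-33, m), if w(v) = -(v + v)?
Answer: -44481/112 ≈ -397.15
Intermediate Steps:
R = 10 (R = 2*5 = 10)
w(v) = -2*v
-4653*1/((32 + R)*w(4)) + 1233/Z(-33, m) = -4653*(-1/(8*(32 + 10))) + 1233/(-3) = -4653/((-8*42)) + 1233*(-⅓) = -4653/(-336) - 411 = -4653*(-1/336) - 411 = 1551/112 - 411 = -44481/112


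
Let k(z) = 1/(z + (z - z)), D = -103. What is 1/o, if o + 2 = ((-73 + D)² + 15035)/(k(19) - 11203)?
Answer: -1448/8843 ≈ -0.16375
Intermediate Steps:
k(z) = 1/z (k(z) = 1/(z + 0) = 1/z)
o = -8843/1448 (o = -2 + ((-73 - 103)² + 15035)/(1/19 - 11203) = -2 + ((-176)² + 15035)/(1/19 - 11203) = -2 + (30976 + 15035)/(-212856/19) = -2 + 46011*(-19/212856) = -2 - 5947/1448 = -8843/1448 ≈ -6.1070)
1/o = 1/(-8843/1448) = -1448/8843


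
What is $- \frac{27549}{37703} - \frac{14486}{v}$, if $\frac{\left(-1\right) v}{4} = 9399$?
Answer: $- \frac{244783273}{708740994} \approx -0.34538$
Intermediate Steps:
$v = -37596$ ($v = \left(-4\right) 9399 = -37596$)
$- \frac{27549}{37703} - \frac{14486}{v} = - \frac{27549}{37703} - \frac{14486}{-37596} = \left(-27549\right) \frac{1}{37703} - - \frac{7243}{18798} = - \frac{27549}{37703} + \frac{7243}{18798} = - \frac{244783273}{708740994}$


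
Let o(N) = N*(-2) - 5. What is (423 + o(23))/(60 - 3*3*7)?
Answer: -124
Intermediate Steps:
o(N) = -5 - 2*N (o(N) = -2*N - 5 = -5 - 2*N)
(423 + o(23))/(60 - 3*3*7) = (423 + (-5 - 2*23))/(60 - 3*3*7) = (423 + (-5 - 46))/(60 - 9*7) = (423 - 51)/(60 - 63) = 372/(-3) = 372*(-⅓) = -124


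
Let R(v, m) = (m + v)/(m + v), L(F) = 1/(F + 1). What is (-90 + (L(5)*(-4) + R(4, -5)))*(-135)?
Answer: 12105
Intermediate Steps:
L(F) = 1/(1 + F)
R(v, m) = 1
(-90 + (L(5)*(-4) + R(4, -5)))*(-135) = (-90 + (-4/(1 + 5) + 1))*(-135) = (-90 + (-4/6 + 1))*(-135) = (-90 + ((1/6)*(-4) + 1))*(-135) = (-90 + (-2/3 + 1))*(-135) = (-90 + 1/3)*(-135) = -269/3*(-135) = 12105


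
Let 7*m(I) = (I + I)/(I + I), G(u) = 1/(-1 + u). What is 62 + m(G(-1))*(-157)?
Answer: 277/7 ≈ 39.571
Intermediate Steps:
m(I) = ⅐ (m(I) = ((I + I)/(I + I))/7 = ((2*I)/((2*I)))/7 = ((2*I)*(1/(2*I)))/7 = (⅐)*1 = ⅐)
62 + m(G(-1))*(-157) = 62 + (⅐)*(-157) = 62 - 157/7 = 277/7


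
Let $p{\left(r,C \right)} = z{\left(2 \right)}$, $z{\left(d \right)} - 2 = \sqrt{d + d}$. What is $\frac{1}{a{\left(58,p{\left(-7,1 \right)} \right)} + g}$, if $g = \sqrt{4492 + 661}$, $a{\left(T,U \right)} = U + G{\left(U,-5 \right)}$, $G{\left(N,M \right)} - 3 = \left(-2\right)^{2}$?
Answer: $- \frac{11}{5032} + \frac{\sqrt{5153}}{5032} \approx 0.01208$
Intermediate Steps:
$G{\left(N,M \right)} = 7$ ($G{\left(N,M \right)} = 3 + \left(-2\right)^{2} = 3 + 4 = 7$)
$z{\left(d \right)} = 2 + \sqrt{2} \sqrt{d}$ ($z{\left(d \right)} = 2 + \sqrt{d + d} = 2 + \sqrt{2 d} = 2 + \sqrt{2} \sqrt{d}$)
$p{\left(r,C \right)} = 4$ ($p{\left(r,C \right)} = 2 + \sqrt{2} \sqrt{2} = 2 + 2 = 4$)
$a{\left(T,U \right)} = 7 + U$ ($a{\left(T,U \right)} = U + 7 = 7 + U$)
$g = \sqrt{5153} \approx 71.784$
$\frac{1}{a{\left(58,p{\left(-7,1 \right)} \right)} + g} = \frac{1}{\left(7 + 4\right) + \sqrt{5153}} = \frac{1}{11 + \sqrt{5153}}$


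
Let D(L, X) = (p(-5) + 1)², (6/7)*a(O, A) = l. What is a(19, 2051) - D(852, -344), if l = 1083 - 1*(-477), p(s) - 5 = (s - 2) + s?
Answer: 1784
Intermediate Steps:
p(s) = 3 + 2*s (p(s) = 5 + ((s - 2) + s) = 5 + ((-2 + s) + s) = 5 + (-2 + 2*s) = 3 + 2*s)
l = 1560 (l = 1083 + 477 = 1560)
a(O, A) = 1820 (a(O, A) = (7/6)*1560 = 1820)
D(L, X) = 36 (D(L, X) = ((3 + 2*(-5)) + 1)² = ((3 - 10) + 1)² = (-7 + 1)² = (-6)² = 36)
a(19, 2051) - D(852, -344) = 1820 - 1*36 = 1820 - 36 = 1784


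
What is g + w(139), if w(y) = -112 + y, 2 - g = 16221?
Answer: -16192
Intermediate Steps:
g = -16219 (g = 2 - 1*16221 = 2 - 16221 = -16219)
g + w(139) = -16219 + (-112 + 139) = -16219 + 27 = -16192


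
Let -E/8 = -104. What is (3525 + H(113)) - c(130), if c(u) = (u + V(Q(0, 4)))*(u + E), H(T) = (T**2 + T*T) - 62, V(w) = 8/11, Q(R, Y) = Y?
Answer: -1064345/11 ≈ -96759.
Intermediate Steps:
E = 832 (E = -8*(-104) = 832)
V(w) = 8/11 (V(w) = 8*(1/11) = 8/11)
H(T) = -62 + 2*T**2 (H(T) = (T**2 + T**2) - 62 = 2*T**2 - 62 = -62 + 2*T**2)
c(u) = (832 + u)*(8/11 + u) (c(u) = (u + 8/11)*(u + 832) = (8/11 + u)*(832 + u) = (832 + u)*(8/11 + u))
(3525 + H(113)) - c(130) = (3525 + (-62 + 2*113**2)) - (6656/11 + 130**2 + (9160/11)*130) = (3525 + (-62 + 2*12769)) - (6656/11 + 16900 + 1190800/11) = (3525 + (-62 + 25538)) - 1*1383356/11 = (3525 + 25476) - 1383356/11 = 29001 - 1383356/11 = -1064345/11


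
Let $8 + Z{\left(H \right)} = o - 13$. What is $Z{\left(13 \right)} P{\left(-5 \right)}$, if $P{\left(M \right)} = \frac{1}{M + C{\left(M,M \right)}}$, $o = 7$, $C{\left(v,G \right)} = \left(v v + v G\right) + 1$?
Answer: $- \frac{7}{23} \approx -0.30435$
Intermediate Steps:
$C{\left(v,G \right)} = 1 + v^{2} + G v$ ($C{\left(v,G \right)} = \left(v^{2} + G v\right) + 1 = 1 + v^{2} + G v$)
$Z{\left(H \right)} = -14$ ($Z{\left(H \right)} = -8 + \left(7 - 13\right) = -8 - 6 = -14$)
$P{\left(M \right)} = \frac{1}{1 + M + 2 M^{2}}$ ($P{\left(M \right)} = \frac{1}{M + \left(1 + M^{2} + M M\right)} = \frac{1}{M + \left(1 + M^{2} + M^{2}\right)} = \frac{1}{M + \left(1 + 2 M^{2}\right)} = \frac{1}{1 + M + 2 M^{2}}$)
$Z{\left(13 \right)} P{\left(-5 \right)} = - \frac{14}{1 - 5 + 2 \left(-5\right)^{2}} = - \frac{14}{1 - 5 + 2 \cdot 25} = - \frac{14}{1 - 5 + 50} = - \frac{14}{46} = \left(-14\right) \frac{1}{46} = - \frac{7}{23}$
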